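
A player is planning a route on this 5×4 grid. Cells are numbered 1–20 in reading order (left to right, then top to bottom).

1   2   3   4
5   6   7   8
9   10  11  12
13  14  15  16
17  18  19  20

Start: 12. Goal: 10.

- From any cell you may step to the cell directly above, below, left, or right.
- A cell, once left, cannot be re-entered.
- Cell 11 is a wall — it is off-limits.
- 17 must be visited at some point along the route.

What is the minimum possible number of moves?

8

Any route passes through 17 somewhere between 12 and 10. Summing Manhattan distances along the two legs (12 → 17 → 10) gives a lower bound of 5 + 3 = 8 moves.
A route of 8 moves achieves this: 12 → 16 → 20 → 19 → 18 → 17 → 13 → 9 → 10.
Since 8 matches the lower bound, it is optimal.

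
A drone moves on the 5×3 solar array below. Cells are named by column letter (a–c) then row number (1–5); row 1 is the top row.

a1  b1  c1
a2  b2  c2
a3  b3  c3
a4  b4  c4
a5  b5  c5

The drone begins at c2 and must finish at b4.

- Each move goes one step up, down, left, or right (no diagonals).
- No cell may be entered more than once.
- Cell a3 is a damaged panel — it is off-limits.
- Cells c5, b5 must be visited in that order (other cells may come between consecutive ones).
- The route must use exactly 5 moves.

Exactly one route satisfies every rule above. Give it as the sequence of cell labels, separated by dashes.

c2 - c3 - c4 - c5 - b5 - b4

The waypoints must appear in the order c5, b5, with no cell reused.
Route from c2: down 3 to c5, left 1 to b5, up 1 to b4 — 5 moves in all.
Check: order respected (c5 at step 3, b5 at step 4); 5 moves as required.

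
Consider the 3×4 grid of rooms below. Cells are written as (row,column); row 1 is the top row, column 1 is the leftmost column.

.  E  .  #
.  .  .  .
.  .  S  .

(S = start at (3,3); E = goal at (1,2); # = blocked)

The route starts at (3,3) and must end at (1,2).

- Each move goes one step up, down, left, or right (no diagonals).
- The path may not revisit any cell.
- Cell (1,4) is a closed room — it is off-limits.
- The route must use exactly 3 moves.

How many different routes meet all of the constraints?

3

Need simple routes of exactly 3 moves from (3,3) to (1,2) (Manhattan distance 3, so 0 moves are spent on a detour and 0 undoing it).
Enumerating: (3,3) (2,3) (1,3) (1,2) | (3,3) (2,3) (2,2) (1,2) | (3,3) (3,2) (2,2) (1,2).
That gives 3 routes.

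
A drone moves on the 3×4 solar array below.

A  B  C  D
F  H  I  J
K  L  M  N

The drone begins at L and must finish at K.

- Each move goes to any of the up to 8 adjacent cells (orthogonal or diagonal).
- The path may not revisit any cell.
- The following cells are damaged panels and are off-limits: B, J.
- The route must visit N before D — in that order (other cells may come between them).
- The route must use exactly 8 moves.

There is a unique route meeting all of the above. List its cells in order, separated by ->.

The waypoints must appear in the order N, D, with no cell reused.
Route from L: right 2 to N, up-left 1 to I, up-right 1 to D, left 1 to C, down-left 1 to H, left 1 to F, down 1 to K — 8 moves in all.
Check: order respected (N at step 2, D at step 4); 8 moves as required.

L -> M -> N -> I -> D -> C -> H -> F -> K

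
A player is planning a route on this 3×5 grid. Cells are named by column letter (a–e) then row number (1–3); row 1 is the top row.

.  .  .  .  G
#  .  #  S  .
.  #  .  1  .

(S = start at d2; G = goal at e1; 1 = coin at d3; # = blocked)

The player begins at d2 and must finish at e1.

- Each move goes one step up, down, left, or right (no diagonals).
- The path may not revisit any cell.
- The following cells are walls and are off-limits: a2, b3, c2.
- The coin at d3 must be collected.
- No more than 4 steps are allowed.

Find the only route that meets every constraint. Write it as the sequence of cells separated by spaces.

Any route must reach d3 and still end at e1 within 4 moves, so the order of the required stops is forced.
Route from d2: down 1 to d3, right 1 to e3, up 2 to e1 — 4 moves in all.
Check: all required cells visited; 4 ≤ 4 moves.

d2 d3 e3 e2 e1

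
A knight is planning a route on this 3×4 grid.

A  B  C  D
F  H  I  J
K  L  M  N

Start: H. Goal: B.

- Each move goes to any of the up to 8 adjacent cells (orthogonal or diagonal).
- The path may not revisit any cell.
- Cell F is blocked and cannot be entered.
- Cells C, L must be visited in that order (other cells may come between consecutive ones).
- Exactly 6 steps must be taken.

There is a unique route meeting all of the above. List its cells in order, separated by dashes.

H - C - J - M - L - I - B

The waypoints must appear in the order C, L, with no cell reused.
Route from H: up-right 1 to C, down-right 1 to J, down-left 1 to M, left 1 to L, up-right 1 to I, up-left 1 to B — 6 moves in all.
Check: order respected (C at step 1, L at step 4); 6 moves as required.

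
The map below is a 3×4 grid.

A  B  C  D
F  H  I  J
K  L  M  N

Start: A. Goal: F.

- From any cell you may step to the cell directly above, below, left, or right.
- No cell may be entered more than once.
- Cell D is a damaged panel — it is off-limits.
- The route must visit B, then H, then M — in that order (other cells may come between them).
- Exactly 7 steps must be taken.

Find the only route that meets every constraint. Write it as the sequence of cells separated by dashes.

The waypoints must appear in the order B, H, M, with no cell reused.
Route from A: right to B, down to H, right to I, down to M, 2× left (reaching K), up to F — 7 moves in all.
Check: order respected (B at step 1, H at step 2, M at step 4); 7 moves as required.

A - B - H - I - M - L - K - F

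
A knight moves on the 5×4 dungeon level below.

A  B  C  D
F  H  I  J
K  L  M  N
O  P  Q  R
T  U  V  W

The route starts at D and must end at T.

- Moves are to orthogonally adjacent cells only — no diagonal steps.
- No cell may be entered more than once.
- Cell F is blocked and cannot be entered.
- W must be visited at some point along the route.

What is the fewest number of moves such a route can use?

Any route passes through W somewhere between D and T. Summing Manhattan distances along the two legs (D → W → T) gives a lower bound of 4 + 3 = 7 moves.
A route of 7 moves achieves this: D → J → N → R → W → V → U → T.
Since 7 matches the lower bound, it is optimal.

7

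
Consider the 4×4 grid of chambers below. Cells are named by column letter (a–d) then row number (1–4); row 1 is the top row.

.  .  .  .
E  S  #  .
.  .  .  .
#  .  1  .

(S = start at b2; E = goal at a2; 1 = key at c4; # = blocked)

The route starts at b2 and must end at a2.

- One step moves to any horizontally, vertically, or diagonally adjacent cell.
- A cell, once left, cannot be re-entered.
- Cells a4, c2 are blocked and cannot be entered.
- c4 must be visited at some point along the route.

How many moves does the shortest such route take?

Any route passes through c4 somewhere between b2 and a2. Summing Chebyshev distances along the two legs (b2 → c4 → a2) gives a lower bound of 2 + 2 = 4 moves.
A route of 4 moves achieves this: b2 → c3 → c4 → b3 → a2.
Since 4 matches the lower bound, it is optimal.

4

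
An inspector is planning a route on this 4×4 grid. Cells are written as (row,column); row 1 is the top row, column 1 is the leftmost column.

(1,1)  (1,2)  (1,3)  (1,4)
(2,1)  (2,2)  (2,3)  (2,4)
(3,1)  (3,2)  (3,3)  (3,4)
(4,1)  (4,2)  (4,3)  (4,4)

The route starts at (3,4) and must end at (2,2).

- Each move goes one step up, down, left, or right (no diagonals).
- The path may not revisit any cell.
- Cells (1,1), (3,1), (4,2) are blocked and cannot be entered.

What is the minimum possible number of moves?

The Manhattan distance from (3,4) to (2,2) is |3−2| + |4−2| = 3, so at least 3 moves are needed.
A route of 3 moves achieves this: (3,4) → (2,4) → (2,3) → (2,2).
Since 3 matches the lower bound, it is optimal.

3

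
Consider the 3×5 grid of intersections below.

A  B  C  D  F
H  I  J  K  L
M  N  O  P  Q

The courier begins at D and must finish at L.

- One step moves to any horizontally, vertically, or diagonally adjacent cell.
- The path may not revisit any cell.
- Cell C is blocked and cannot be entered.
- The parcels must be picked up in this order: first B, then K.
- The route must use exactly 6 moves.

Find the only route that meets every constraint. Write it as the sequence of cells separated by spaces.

D J B I O K L

The waypoints must appear in the order B, K, with no cell reused.
Route from D: down-left 1 to J, up-left 1 to B, down 1 to I, down-right 1 to O, up-right 1 to K, right 1 to L — 6 moves in all.
Check: order respected (B at step 2, K at step 5); 6 moves as required.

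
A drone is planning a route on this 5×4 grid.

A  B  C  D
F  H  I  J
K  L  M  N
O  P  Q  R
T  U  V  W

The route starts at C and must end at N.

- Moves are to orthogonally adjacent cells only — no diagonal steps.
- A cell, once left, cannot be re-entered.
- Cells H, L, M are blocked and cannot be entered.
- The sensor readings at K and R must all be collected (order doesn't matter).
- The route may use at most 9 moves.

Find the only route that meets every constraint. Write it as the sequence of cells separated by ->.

C -> B -> A -> F -> K -> O -> P -> Q -> R -> N

The budget equals the shortest possible length, so every move has to be on a shortest route through the required cells.
Route from C: 2× left (reaching A), 3× down (reaching O), 3× right (reaching R), up to N — 9 moves in all.
Check: all required cells visited; 9 ≤ 9 moves.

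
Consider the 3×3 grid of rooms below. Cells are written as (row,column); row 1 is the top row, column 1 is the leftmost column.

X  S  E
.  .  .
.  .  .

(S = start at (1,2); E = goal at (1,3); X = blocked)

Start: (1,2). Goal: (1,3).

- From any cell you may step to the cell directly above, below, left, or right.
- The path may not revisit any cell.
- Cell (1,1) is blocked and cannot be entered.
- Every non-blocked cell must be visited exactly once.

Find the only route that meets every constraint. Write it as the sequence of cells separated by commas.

Need to visit all 8 open cells exactly once, starting at (1,2) and ending at (1,3).
Cell (2,1) has only two open neighbours ((3,1) and (2,2)), so the path must pass straight through it: one of those is the cell it's entered from and the other is where it exits.
Route from (1,2): down to (2,2), left to (2,1), down to (3,1), 2× right (reaching (3,3)), 2× up (reaching (1,3)) — 7 moves in all.
Check: all 8 open cells covered.

(1,2), (2,2), (2,1), (3,1), (3,2), (3,3), (2,3), (1,3)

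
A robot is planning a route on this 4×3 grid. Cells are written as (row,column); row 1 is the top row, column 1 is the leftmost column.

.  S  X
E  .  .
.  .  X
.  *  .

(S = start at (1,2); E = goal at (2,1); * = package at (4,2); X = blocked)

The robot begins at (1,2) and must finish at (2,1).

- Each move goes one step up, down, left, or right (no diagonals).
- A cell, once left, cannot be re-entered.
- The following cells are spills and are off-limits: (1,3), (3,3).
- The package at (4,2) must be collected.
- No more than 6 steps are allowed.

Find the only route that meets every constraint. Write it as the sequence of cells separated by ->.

(1,2) -> (2,2) -> (3,2) -> (4,2) -> (4,1) -> (3,1) -> (2,1)

The 6-move cap with required stops at (4,2) leaves no slack for detours.
Route from (1,2): down 3 to (4,2), left 1 to (4,1), up 2 to (2,1) — 6 moves in all.
Check: all required cells visited; 6 ≤ 6 moves.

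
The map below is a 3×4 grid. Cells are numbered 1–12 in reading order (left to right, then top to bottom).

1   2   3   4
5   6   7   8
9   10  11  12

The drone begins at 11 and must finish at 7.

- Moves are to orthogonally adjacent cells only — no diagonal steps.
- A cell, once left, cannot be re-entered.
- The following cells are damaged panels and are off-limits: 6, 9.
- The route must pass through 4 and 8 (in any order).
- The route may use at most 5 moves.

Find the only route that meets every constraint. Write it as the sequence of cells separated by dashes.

The 5-move cap with required stops at 4, 8 leaves no slack for detours.
Route from 11: right 1 to 12, up 2 to 4, left 1 to 3, down 1 to 7 — 5 moves in all.
Check: all required cells visited; 5 ≤ 5 moves.

11 - 12 - 8 - 4 - 3 - 7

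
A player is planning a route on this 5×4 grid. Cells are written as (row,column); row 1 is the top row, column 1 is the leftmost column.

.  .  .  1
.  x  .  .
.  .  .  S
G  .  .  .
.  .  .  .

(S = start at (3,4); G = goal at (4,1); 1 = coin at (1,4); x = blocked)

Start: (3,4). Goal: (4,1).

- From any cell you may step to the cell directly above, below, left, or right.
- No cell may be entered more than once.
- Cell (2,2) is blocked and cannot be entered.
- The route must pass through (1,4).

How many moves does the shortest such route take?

8

Any route passes through (1,4) somewhere between (3,4) and (4,1). Summing Manhattan distances along the two legs ((3,4) → (1,4) → (4,1)) gives a lower bound of 2 + 6 = 8 moves.
A route of 8 moves achieves this: (3,4) → (2,4) → (1,4) → (1,3) → (2,3) → (3,3) → (4,3) → (4,2) → (4,1).
Since 8 matches the lower bound, it is optimal.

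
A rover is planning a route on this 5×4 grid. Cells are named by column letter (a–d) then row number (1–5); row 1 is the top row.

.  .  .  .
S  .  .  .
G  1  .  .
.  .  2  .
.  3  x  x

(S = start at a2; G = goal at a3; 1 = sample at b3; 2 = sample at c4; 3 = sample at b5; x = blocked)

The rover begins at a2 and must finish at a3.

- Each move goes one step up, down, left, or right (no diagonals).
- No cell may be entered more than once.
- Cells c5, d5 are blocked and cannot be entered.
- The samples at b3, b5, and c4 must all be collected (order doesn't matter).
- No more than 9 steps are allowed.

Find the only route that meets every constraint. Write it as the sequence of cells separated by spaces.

Any route must reach b3, b5, and c4 and still end at a3 within 9 moves, so the order of the required stops is forced.
Route from a2: right 1 to b2, down 1 to b3, right 1 to c3, down 1 to c4, left 1 to b4, down 1 to b5, left 1 to a5, up 2 to a3 — 9 moves in all.
Check: all required cells visited; 9 ≤ 9 moves.

a2 b2 b3 c3 c4 b4 b5 a5 a4 a3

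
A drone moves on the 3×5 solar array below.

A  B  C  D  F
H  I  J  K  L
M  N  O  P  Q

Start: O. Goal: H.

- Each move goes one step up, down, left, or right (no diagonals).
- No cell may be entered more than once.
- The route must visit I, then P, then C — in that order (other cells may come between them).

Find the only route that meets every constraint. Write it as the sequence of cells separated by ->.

O -> N -> I -> J -> K -> P -> Q -> L -> F -> D -> C -> B -> A -> H

The waypoints must appear in the order I, P, C, with no cell reused.
Route from O: left to N, up to I, 2× right (reaching K), down to P, right to Q, 2× up (reaching F), 4× left (reaching A), down to H — 13 moves in all.
Check: order respected (I at step 2, P at step 5, C at step 10).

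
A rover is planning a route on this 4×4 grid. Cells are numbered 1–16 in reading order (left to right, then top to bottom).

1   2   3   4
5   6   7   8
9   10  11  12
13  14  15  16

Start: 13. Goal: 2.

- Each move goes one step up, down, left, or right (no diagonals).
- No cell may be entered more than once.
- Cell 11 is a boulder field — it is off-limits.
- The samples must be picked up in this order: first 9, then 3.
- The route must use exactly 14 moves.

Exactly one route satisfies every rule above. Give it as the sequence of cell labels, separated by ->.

13 -> 9 -> 10 -> 14 -> 15 -> 16 -> 12 -> 8 -> 4 -> 3 -> 7 -> 6 -> 5 -> 1 -> 2

The waypoints must appear in the order 9, 3, with no cell reused.
Route from 13: up to 9, right to 10, down to 14, 2× right (reaching 16), 3× up (reaching 4), left to 3, down to 7, 2× left (reaching 5), up to 1, right to 2 — 14 moves in all.
Check: order respected (9 at step 1, 3 at step 9); 14 moves as required.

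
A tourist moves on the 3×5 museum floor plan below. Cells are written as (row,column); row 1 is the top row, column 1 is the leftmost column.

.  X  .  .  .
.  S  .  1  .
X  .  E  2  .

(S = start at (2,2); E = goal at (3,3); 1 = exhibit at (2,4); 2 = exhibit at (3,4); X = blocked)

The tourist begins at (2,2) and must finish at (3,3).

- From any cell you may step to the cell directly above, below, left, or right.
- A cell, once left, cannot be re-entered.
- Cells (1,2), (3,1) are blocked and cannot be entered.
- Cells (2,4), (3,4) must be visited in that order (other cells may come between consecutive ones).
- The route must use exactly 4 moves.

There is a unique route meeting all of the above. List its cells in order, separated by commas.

The waypoints must appear in the order (2,4), (3,4), with no cell reused.
Route from (2,2): 2× right (reaching (2,4)), down to (3,4), left to (3,3) — 4 moves in all.
Check: order respected (1 at step 2, 2 at step 3); 4 moves as required.

(2,2), (2,3), (2,4), (3,4), (3,3)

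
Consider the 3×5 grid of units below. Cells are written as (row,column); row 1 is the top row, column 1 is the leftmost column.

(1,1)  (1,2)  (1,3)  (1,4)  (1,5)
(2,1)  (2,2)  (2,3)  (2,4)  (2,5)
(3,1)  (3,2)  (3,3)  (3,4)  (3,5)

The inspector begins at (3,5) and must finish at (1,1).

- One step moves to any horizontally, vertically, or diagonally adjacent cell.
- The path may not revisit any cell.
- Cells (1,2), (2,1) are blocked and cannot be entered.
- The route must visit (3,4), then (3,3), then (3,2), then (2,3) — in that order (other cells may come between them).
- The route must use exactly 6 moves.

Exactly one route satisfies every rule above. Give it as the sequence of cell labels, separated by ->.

(3,5) -> (3,4) -> (3,3) -> (3,2) -> (2,3) -> (2,2) -> (1,1)

The waypoints must appear in the order (3,4), (3,3), (3,2), (2,3), with no cell reused.
Route from (3,5): 3× left (reaching (3,2)), up-right to (2,3), left to (2,2), up-left to (1,1) — 6 moves in all.
Check: order respected ((3,4) at step 1, (3,3) at step 2, (3,2) at step 3, (2,3) at step 4); 6 moves as required.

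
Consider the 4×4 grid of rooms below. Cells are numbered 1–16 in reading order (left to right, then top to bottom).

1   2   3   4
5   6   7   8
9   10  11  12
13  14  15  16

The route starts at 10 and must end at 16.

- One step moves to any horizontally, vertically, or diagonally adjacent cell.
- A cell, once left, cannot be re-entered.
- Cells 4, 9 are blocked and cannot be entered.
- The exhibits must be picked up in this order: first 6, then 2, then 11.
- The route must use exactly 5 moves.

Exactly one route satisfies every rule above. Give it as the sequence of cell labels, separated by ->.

10 -> 6 -> 2 -> 7 -> 11 -> 16

The waypoints must appear in the order 6, 2, 11, with no cell reused.
Route from 10: 2× up (reaching 2), down-right to 7, down to 11, down-right to 16 — 5 moves in all.
Check: order respected (6 at step 1, 2 at step 2, 11 at step 4); 5 moves as required.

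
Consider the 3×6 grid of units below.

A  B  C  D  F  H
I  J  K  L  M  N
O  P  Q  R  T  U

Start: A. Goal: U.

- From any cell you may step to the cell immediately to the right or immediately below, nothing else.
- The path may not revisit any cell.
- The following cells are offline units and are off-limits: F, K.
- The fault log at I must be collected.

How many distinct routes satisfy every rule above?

A right/down-only route from A to U makes exactly 2 down-moves and 5 right-moves in some order.
With no other constraints that would be C(7,2) = 21 routes.
Split at I and multiply the segment counts (each segment already excludes blocked cells): A→I: 1; I→U: 2; product = 2.
That gives 2 routes.

2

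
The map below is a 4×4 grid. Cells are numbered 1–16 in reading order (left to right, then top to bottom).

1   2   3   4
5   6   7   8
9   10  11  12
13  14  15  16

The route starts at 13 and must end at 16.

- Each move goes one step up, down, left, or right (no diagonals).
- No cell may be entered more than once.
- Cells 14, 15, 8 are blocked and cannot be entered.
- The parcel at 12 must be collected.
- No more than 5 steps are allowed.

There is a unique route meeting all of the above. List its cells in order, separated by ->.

The 5-move cap with required stops at 12 leaves no slack for detours.
Route from 13: up 1 to 9, right 3 to 12, down 1 to 16 — 5 moves in all.
Check: all required cells visited; 5 ≤ 5 moves.

13 -> 9 -> 10 -> 11 -> 12 -> 16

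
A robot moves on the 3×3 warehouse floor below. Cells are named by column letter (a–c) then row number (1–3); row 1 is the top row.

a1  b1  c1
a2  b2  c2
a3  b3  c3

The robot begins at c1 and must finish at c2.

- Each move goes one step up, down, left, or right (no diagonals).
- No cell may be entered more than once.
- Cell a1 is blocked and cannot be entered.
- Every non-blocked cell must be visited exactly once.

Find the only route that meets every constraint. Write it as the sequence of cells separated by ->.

c1 -> b1 -> b2 -> a2 -> a3 -> b3 -> c3 -> c2

Need to visit all 8 open cells exactly once, starting at c1 and ending at c2.
Cell a3 has only two open neighbours (a2 and b3), so the path must pass straight through it: one of those is the cell it's entered from and the other is where it exits.
Route from c1: left 1 to b1, down 1 to b2, left 1 to a2, down 1 to a3, right 2 to c3, up 1 to c2 — 7 moves in all.
Check: all 8 open cells covered.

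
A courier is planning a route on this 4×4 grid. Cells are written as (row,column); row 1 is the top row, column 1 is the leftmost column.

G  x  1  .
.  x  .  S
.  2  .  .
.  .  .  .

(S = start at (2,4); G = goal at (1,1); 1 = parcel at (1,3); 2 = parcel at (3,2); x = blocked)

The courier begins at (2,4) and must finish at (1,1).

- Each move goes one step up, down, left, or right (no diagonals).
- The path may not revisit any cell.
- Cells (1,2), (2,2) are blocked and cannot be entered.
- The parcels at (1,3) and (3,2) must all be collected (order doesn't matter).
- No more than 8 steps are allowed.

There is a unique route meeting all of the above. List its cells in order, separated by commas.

(2,4), (1,4), (1,3), (2,3), (3,3), (3,2), (3,1), (2,1), (1,1)

The budget equals the shortest possible length, so every move has to be on a shortest route through the required cells.
Route from (2,4): up 1 to (1,4), left 1 to (1,3), down 2 to (3,3), left 2 to (3,1), up 2 to (1,1) — 8 moves in all.
Check: all required cells visited; 8 ≤ 8 moves.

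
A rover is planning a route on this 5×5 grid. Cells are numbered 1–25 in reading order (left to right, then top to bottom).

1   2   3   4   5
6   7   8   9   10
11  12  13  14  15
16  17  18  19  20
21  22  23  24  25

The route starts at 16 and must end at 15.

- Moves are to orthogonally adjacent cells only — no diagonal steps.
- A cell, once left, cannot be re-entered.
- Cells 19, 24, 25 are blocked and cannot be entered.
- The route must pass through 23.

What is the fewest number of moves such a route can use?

7

Any route passes through 23 somewhere between 16 and 15. Summing Manhattan distances along the two legs (16 → 23 → 15) gives a lower bound of 3 + 4 = 7 moves.
A route of 7 moves achieves this: 16 → 21 → 22 → 23 → 18 → 13 → 14 → 15.
Since 7 matches the lower bound, it is optimal.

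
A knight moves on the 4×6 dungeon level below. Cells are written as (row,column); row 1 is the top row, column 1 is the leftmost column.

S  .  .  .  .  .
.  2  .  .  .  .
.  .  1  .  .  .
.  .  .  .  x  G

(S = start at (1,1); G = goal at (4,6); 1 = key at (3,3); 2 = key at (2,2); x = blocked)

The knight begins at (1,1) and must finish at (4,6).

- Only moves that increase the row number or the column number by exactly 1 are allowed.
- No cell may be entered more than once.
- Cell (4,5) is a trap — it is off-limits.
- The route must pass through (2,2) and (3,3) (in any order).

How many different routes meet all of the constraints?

4

A right/down-only route from (1,1) to (4,6) makes exactly 3 down-moves and 5 right-moves in some order.
With no other constraints that would be C(8,3) = 56 routes.
A monotone route can only reach the required cells in the order (2,2), (3,3), so split there and multiply the segment counts (each segment already excludes blocked cells): (1,1)→(2,2): 2; (2,2)→(3,3): 2; (3,3)→(4,6): 1; product = 4.
That gives 4 routes.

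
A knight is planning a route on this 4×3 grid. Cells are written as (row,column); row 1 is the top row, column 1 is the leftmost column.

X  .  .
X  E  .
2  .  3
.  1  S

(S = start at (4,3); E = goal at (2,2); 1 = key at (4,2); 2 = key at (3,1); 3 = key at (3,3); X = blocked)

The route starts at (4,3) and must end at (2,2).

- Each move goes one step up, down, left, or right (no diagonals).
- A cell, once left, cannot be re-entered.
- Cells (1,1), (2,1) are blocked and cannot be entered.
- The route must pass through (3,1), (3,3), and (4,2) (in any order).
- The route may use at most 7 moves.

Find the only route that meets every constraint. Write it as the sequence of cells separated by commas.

The 7-move cap with required stops at (3,1), (3,3), (4,2) leaves no slack for detours.
Route from (4,3): left 2 to (4,1), up 1 to (3,1), right 2 to (3,3), up 1 to (2,3), left 1 to (2,2) — 7 moves in all.
Check: all required cells visited; 7 ≤ 7 moves.

(4,3), (4,2), (4,1), (3,1), (3,2), (3,3), (2,3), (2,2)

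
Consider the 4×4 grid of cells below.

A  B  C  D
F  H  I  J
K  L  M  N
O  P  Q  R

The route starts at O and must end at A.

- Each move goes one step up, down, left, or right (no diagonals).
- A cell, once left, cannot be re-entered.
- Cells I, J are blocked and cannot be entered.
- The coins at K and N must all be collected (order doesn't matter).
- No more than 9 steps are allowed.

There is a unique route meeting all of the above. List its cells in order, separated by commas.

O, P, Q, R, N, M, L, K, F, A

The 9-move cap with required stops at K, N leaves no slack for detours.
Route from O: 3× right (reaching R), up to N, 3× left (reaching K), 2× up (reaching A) — 9 moves in all.
Check: all required cells visited; 9 ≤ 9 moves.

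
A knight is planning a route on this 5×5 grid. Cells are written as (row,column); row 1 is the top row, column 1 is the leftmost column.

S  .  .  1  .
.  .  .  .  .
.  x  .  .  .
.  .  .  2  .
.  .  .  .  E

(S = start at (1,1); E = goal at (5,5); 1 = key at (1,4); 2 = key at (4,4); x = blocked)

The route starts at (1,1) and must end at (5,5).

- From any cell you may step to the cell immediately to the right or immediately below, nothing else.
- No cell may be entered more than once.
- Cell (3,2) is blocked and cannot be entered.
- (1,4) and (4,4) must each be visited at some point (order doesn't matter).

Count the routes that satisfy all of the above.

2

A right/down-only route from (1,1) to (5,5) makes exactly 4 down-moves and 4 right-moves in some order.
With no other constraints that would be C(8,4) = 70 routes.
A monotone route can only reach the required cells in the order (1,4), (4,4), so split there and multiply the segment counts (each segment already excludes blocked cells): (1,1)→(1,4): 1; (1,4)→(4,4): 1; (4,4)→(5,5): 2; product = 2.
That gives 2 routes.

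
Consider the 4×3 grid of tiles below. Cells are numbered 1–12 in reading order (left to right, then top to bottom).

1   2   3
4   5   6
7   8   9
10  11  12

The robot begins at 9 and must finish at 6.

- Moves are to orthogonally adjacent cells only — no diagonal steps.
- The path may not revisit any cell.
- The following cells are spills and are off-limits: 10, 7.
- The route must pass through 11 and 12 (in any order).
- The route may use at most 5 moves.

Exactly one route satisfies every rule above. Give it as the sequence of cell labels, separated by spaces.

The 5-move cap with required stops at 11, 12 leaves no slack for detours.
Route from 9: down 1 to 12, left 1 to 11, up 2 to 5, right 1 to 6 — 5 moves in all.
Check: all required cells visited; 5 ≤ 5 moves.

9 12 11 8 5 6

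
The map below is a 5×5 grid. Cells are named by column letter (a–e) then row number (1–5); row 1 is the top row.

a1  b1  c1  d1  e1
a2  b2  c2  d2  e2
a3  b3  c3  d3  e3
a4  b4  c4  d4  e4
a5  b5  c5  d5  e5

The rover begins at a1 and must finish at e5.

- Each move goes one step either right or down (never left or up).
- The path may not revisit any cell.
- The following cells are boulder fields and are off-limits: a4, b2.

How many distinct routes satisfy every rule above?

25

A right/down-only route from a1 to e5 makes exactly 4 down-moves and 4 right-moves in some order.
With no other constraints that would be C(8,4) = 70 routes.
Subtract routes through each blocked cell (inclusion–exclusion for overlaps): − through b2: 40 − through a4: 5 → 25.
That gives 25 routes.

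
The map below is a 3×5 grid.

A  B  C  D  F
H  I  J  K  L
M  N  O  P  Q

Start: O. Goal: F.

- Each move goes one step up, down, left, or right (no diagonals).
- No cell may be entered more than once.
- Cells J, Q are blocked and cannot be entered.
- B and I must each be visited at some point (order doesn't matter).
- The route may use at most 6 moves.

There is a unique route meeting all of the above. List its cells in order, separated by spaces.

Any route must reach B and I and still end at F within 6 moves, so the order of the required stops is forced.
Route from O: left 1 to N, up 2 to B, right 3 to F — 6 moves in all.
Check: all required cells visited; 6 ≤ 6 moves.

O N I B C D F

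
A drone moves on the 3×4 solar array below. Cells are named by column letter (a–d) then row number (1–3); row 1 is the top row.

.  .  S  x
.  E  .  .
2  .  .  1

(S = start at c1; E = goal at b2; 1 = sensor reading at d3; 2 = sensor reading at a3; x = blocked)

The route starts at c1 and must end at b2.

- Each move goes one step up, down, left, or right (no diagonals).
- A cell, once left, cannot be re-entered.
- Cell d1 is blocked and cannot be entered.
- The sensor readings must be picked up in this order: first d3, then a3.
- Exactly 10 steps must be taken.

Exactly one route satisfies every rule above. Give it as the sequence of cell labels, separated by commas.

c1, c2, d2, d3, c3, b3, a3, a2, a1, b1, b2

The waypoints must appear in the order d3, a3, with no cell reused.
Route from c1: down to c2, right to d2, down to d3, 3× left (reaching a3), 2× up (reaching a1), right to b1, down to b2 — 10 moves in all.
Check: order respected (1 at step 3, 2 at step 6); 10 moves as required.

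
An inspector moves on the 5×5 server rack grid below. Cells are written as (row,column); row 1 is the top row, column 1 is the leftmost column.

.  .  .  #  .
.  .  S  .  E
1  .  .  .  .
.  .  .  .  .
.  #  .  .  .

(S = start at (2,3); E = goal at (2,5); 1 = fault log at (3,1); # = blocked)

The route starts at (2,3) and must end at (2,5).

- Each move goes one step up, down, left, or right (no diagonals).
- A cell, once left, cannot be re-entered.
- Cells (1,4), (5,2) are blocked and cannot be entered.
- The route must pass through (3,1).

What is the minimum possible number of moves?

Any route passes through (3,1) somewhere between (2,3) and (2,5). Summing Manhattan distances along the two legs ((2,3) → (3,1) → (2,5)) gives a lower bound of 3 + 5 = 8 moves.
A route of 8 moves achieves this: (2,3) → (2,2) → (2,1) → (3,1) → (3,2) → (3,3) → (3,4) → (2,4) → (2,5).
Since 8 matches the lower bound, it is optimal.

8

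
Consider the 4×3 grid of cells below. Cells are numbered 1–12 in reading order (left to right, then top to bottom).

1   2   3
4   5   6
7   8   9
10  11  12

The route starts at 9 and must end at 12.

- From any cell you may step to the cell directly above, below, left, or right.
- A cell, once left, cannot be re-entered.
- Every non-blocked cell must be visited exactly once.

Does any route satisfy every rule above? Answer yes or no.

yes

One route that works: 9 → 6 → 3 → 2 → 1 → 4 → 5 → 8 → 7 → 10 → 11 → 12.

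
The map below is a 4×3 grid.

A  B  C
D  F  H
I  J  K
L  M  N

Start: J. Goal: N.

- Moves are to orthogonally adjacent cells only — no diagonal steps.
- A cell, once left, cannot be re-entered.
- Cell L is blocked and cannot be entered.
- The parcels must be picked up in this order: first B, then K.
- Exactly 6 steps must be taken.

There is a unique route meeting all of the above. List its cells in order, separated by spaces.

The waypoints must appear in the order B, K, with no cell reused.
Route from J: 2× up (reaching B), right to C, 3× down (reaching N) — 6 moves in all.
Check: order respected (B at step 2, K at step 5); 6 moves as required.

J F B C H K N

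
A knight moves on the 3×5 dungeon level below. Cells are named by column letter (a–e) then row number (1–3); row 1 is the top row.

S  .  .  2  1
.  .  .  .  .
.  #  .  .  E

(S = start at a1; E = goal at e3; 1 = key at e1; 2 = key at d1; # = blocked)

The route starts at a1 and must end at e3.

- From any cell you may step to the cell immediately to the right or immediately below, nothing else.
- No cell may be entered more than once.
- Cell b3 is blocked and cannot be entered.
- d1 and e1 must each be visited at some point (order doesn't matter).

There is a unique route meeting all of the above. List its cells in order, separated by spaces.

Moves only go right or down, so the column and row indices never decrease.
Route from a1: right 4 to e1, down 2 to e3 — 6 moves in all.
Check: all required cells visited.

a1 b1 c1 d1 e1 e2 e3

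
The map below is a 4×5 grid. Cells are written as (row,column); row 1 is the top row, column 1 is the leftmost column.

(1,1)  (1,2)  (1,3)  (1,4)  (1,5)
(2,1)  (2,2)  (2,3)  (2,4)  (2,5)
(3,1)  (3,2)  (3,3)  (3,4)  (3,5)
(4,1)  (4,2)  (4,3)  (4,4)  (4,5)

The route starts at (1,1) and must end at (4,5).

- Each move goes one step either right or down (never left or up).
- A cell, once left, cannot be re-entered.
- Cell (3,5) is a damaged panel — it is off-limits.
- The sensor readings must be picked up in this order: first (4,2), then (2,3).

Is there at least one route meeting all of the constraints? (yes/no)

(2,3) lies above (4,2), so going from (4,2) to (2,3) would need an upward move — but moves only go right/down, so (4,2) cannot be visited before (2,3).

no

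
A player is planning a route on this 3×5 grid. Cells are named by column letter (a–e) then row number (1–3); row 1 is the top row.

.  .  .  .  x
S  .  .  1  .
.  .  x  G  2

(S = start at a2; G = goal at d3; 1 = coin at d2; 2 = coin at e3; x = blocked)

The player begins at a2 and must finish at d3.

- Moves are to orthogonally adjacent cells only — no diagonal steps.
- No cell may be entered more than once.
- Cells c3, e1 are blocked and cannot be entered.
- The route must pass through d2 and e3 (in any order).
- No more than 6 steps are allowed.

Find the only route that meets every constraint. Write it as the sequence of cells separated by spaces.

a2 b2 c2 d2 e2 e3 d3

The budget equals the shortest possible length, so every move has to be on a shortest route through the required cells.
Route from a2: 4× right (reaching e2), down to e3, left to d3 — 6 moves in all.
Check: all required cells visited; 6 ≤ 6 moves.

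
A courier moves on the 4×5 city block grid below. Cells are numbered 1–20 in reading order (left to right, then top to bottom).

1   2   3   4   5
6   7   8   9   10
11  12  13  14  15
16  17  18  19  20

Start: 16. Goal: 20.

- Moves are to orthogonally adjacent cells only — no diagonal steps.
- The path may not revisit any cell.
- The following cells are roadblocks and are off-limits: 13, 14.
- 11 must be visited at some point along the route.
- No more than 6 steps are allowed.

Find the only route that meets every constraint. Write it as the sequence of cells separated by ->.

16 -> 11 -> 12 -> 17 -> 18 -> 19 -> 20

The 6-move cap with required stops at 11 leaves no slack for detours.
Route from 16: up 1 to 11, right 1 to 12, down 1 to 17, right 3 to 20 — 6 moves in all.
Check: all required cells visited; 6 ≤ 6 moves.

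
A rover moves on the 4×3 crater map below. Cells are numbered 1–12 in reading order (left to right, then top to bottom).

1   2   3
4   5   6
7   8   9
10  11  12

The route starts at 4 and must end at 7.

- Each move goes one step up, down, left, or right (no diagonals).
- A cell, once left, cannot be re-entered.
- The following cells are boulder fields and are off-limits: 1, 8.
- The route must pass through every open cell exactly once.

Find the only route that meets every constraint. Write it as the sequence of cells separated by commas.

4, 5, 2, 3, 6, 9, 12, 11, 10, 7

Need to visit all 10 open cells exactly once, starting at 4 and ending at 7.
Cell 11 has only two open neighbours (10 and 12), so the path must pass straight through it: one of those is the cell it's entered from and the other is where it exits.
Route from 4: right to 5, up to 2, right to 3, 3× down (reaching 12), 2× left (reaching 10), up to 7 — 9 moves in all.
Check: all 10 open cells covered.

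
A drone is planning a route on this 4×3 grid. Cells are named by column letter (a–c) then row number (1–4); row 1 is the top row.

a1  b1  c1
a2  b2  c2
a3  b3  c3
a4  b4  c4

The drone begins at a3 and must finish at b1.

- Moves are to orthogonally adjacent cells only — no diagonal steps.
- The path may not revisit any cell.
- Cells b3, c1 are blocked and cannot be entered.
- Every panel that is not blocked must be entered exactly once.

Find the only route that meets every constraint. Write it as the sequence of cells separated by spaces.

a3 a4 b4 c4 c3 c2 b2 a2 a1 b1

Need to visit all 10 open cells exactly once, starting at a3 and ending at b1.
Cell c3 has only two open neighbours (c2 and c4), so the path must pass straight through it: one of those is the cell it's entered from and the other is where it exits.
Route from a3: down to a4, 2× right (reaching c4), 2× up (reaching c2), 2× left (reaching a2), up to a1, right to b1 — 9 moves in all.
Check: all 10 open cells covered.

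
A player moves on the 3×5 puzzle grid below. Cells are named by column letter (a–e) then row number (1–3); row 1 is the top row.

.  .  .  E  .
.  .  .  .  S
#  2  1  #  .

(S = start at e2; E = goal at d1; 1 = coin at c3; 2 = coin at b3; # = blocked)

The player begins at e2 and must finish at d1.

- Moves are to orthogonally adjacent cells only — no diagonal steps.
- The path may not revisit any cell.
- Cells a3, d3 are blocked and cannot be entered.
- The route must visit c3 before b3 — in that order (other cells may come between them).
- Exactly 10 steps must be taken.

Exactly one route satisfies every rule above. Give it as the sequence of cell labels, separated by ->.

The waypoints must appear in the order c3, b3, with no cell reused.
Route from e2: left 2 to c2, down 1 to c3, left 1 to b3, up 1 to b2, left 1 to a2, up 1 to a1, right 3 to d1 — 10 moves in all.
Check: order respected (1 at step 3, 2 at step 4); 10 moves as required.

e2 -> d2 -> c2 -> c3 -> b3 -> b2 -> a2 -> a1 -> b1 -> c1 -> d1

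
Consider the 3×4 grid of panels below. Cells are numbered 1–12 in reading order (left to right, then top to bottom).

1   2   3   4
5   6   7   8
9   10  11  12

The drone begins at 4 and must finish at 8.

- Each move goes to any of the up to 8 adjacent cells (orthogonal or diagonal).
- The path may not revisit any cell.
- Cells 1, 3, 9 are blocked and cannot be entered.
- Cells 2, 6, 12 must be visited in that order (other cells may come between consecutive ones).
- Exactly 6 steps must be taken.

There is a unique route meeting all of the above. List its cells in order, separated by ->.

The waypoints must appear in the order 2, 6, 12, with no cell reused.
Route from 4: down-left 1 to 7, up-left 1 to 2, down 1 to 6, down-right 1 to 11, right 1 to 12, up 1 to 8 — 6 moves in all.
Check: order respected (2 at step 2, 6 at step 3, 12 at step 5); 6 moves as required.

4 -> 7 -> 2 -> 6 -> 11 -> 12 -> 8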